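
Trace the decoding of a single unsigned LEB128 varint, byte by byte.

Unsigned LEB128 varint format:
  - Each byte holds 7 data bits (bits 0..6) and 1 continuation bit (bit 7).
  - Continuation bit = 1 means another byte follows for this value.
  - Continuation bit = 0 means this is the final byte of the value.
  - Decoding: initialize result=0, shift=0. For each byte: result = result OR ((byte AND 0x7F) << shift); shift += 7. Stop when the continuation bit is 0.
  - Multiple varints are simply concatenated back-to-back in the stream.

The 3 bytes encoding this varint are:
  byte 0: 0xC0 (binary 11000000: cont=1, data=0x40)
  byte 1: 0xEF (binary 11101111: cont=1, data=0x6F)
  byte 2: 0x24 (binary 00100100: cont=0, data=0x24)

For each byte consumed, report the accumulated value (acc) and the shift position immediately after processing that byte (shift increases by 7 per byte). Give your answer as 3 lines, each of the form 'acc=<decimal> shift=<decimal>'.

byte 0=0xC0: payload=0x40=64, contrib = 64<<0 = 64; acc -> 64, shift -> 7
byte 1=0xEF: payload=0x6F=111, contrib = 111<<7 = 14208; acc -> 14272, shift -> 14
byte 2=0x24: payload=0x24=36, contrib = 36<<14 = 589824; acc -> 604096, shift -> 21

Answer: acc=64 shift=7
acc=14272 shift=14
acc=604096 shift=21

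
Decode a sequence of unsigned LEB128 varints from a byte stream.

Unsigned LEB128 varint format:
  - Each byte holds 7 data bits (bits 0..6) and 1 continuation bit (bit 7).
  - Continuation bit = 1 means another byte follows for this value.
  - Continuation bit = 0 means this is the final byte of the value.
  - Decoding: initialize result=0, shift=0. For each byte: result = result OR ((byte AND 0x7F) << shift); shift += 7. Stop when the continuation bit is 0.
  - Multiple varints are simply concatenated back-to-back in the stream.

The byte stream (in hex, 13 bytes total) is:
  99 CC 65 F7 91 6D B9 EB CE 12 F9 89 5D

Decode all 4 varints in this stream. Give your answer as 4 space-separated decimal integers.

  byte[0]=0x99 cont=1 payload=0x19=25: acc |= 25<<0 -> acc=25 shift=7
  byte[1]=0xCC cont=1 payload=0x4C=76: acc |= 76<<7 -> acc=9753 shift=14
  byte[2]=0x65 cont=0 payload=0x65=101: acc |= 101<<14 -> acc=1664537 shift=21 [end]
Varint 1: bytes[0:3] = 99 CC 65 -> value 1664537 (3 byte(s))
  byte[3]=0xF7 cont=1 payload=0x77=119: acc |= 119<<0 -> acc=119 shift=7
  byte[4]=0x91 cont=1 payload=0x11=17: acc |= 17<<7 -> acc=2295 shift=14
  byte[5]=0x6D cont=0 payload=0x6D=109: acc |= 109<<14 -> acc=1788151 shift=21 [end]
Varint 2: bytes[3:6] = F7 91 6D -> value 1788151 (3 byte(s))
  byte[6]=0xB9 cont=1 payload=0x39=57: acc |= 57<<0 -> acc=57 shift=7
  byte[7]=0xEB cont=1 payload=0x6B=107: acc |= 107<<7 -> acc=13753 shift=14
  byte[8]=0xCE cont=1 payload=0x4E=78: acc |= 78<<14 -> acc=1291705 shift=21
  byte[9]=0x12 cont=0 payload=0x12=18: acc |= 18<<21 -> acc=39040441 shift=28 [end]
Varint 3: bytes[6:10] = B9 EB CE 12 -> value 39040441 (4 byte(s))
  byte[10]=0xF9 cont=1 payload=0x79=121: acc |= 121<<0 -> acc=121 shift=7
  byte[11]=0x89 cont=1 payload=0x09=9: acc |= 9<<7 -> acc=1273 shift=14
  byte[12]=0x5D cont=0 payload=0x5D=93: acc |= 93<<14 -> acc=1524985 shift=21 [end]
Varint 4: bytes[10:13] = F9 89 5D -> value 1524985 (3 byte(s))

Answer: 1664537 1788151 39040441 1524985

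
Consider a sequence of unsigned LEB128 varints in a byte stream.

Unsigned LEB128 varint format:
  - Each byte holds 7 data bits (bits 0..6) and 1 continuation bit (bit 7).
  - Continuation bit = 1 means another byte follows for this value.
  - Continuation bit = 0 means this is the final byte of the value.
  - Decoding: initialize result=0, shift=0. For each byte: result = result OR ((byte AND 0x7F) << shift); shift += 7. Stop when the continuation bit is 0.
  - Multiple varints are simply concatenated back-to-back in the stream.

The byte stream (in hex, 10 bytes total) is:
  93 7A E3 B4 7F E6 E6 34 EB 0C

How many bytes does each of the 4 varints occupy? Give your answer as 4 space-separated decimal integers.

  byte[0]=0x93 cont=1 payload=0x13=19: acc |= 19<<0 -> acc=19 shift=7
  byte[1]=0x7A cont=0 payload=0x7A=122: acc |= 122<<7 -> acc=15635 shift=14 [end]
Varint 1: bytes[0:2] = 93 7A -> value 15635 (2 byte(s))
  byte[2]=0xE3 cont=1 payload=0x63=99: acc |= 99<<0 -> acc=99 shift=7
  byte[3]=0xB4 cont=1 payload=0x34=52: acc |= 52<<7 -> acc=6755 shift=14
  byte[4]=0x7F cont=0 payload=0x7F=127: acc |= 127<<14 -> acc=2087523 shift=21 [end]
Varint 2: bytes[2:5] = E3 B4 7F -> value 2087523 (3 byte(s))
  byte[5]=0xE6 cont=1 payload=0x66=102: acc |= 102<<0 -> acc=102 shift=7
  byte[6]=0xE6 cont=1 payload=0x66=102: acc |= 102<<7 -> acc=13158 shift=14
  byte[7]=0x34 cont=0 payload=0x34=52: acc |= 52<<14 -> acc=865126 shift=21 [end]
Varint 3: bytes[5:8] = E6 E6 34 -> value 865126 (3 byte(s))
  byte[8]=0xEB cont=1 payload=0x6B=107: acc |= 107<<0 -> acc=107 shift=7
  byte[9]=0x0C cont=0 payload=0x0C=12: acc |= 12<<7 -> acc=1643 shift=14 [end]
Varint 4: bytes[8:10] = EB 0C -> value 1643 (2 byte(s))

Answer: 2 3 3 2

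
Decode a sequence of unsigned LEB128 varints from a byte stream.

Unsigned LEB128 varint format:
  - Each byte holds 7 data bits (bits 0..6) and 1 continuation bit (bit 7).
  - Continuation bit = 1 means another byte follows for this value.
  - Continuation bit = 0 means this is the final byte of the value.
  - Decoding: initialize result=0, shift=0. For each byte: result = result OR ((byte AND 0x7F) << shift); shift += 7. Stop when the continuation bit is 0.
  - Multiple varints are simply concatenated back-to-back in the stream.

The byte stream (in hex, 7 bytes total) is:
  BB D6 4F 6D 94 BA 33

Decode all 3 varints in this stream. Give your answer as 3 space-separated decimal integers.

  byte[0]=0xBB cont=1 payload=0x3B=59: acc |= 59<<0 -> acc=59 shift=7
  byte[1]=0xD6 cont=1 payload=0x56=86: acc |= 86<<7 -> acc=11067 shift=14
  byte[2]=0x4F cont=0 payload=0x4F=79: acc |= 79<<14 -> acc=1305403 shift=21 [end]
Varint 1: bytes[0:3] = BB D6 4F -> value 1305403 (3 byte(s))
  byte[3]=0x6D cont=0 payload=0x6D=109: acc |= 109<<0 -> acc=109 shift=7 [end]
Varint 2: bytes[3:4] = 6D -> value 109 (1 byte(s))
  byte[4]=0x94 cont=1 payload=0x14=20: acc |= 20<<0 -> acc=20 shift=7
  byte[5]=0xBA cont=1 payload=0x3A=58: acc |= 58<<7 -> acc=7444 shift=14
  byte[6]=0x33 cont=0 payload=0x33=51: acc |= 51<<14 -> acc=843028 shift=21 [end]
Varint 3: bytes[4:7] = 94 BA 33 -> value 843028 (3 byte(s))

Answer: 1305403 109 843028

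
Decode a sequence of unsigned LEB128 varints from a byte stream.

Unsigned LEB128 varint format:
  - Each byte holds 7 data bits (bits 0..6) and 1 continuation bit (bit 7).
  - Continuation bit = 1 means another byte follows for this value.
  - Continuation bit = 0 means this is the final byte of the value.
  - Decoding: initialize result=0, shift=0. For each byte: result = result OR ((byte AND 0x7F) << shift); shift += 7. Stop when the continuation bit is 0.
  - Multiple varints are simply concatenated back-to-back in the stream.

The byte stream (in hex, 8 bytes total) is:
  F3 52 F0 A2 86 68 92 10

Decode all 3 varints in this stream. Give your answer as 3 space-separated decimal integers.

  byte[0]=0xF3 cont=1 payload=0x73=115: acc |= 115<<0 -> acc=115 shift=7
  byte[1]=0x52 cont=0 payload=0x52=82: acc |= 82<<7 -> acc=10611 shift=14 [end]
Varint 1: bytes[0:2] = F3 52 -> value 10611 (2 byte(s))
  byte[2]=0xF0 cont=1 payload=0x70=112: acc |= 112<<0 -> acc=112 shift=7
  byte[3]=0xA2 cont=1 payload=0x22=34: acc |= 34<<7 -> acc=4464 shift=14
  byte[4]=0x86 cont=1 payload=0x06=6: acc |= 6<<14 -> acc=102768 shift=21
  byte[5]=0x68 cont=0 payload=0x68=104: acc |= 104<<21 -> acc=218206576 shift=28 [end]
Varint 2: bytes[2:6] = F0 A2 86 68 -> value 218206576 (4 byte(s))
  byte[6]=0x92 cont=1 payload=0x12=18: acc |= 18<<0 -> acc=18 shift=7
  byte[7]=0x10 cont=0 payload=0x10=16: acc |= 16<<7 -> acc=2066 shift=14 [end]
Varint 3: bytes[6:8] = 92 10 -> value 2066 (2 byte(s))

Answer: 10611 218206576 2066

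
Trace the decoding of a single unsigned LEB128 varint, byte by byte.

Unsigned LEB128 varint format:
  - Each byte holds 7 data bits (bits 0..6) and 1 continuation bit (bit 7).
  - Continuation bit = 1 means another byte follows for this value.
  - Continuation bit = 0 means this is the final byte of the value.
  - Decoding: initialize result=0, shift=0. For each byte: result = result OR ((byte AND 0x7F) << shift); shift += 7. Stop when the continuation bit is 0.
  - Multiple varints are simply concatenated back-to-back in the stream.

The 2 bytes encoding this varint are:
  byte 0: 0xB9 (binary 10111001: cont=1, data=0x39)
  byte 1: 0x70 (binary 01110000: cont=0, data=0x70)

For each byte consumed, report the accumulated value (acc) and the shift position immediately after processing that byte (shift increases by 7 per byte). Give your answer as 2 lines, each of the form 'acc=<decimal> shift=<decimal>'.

Answer: acc=57 shift=7
acc=14393 shift=14

Derivation:
byte 0=0xB9: payload=0x39=57, contrib = 57<<0 = 57; acc -> 57, shift -> 7
byte 1=0x70: payload=0x70=112, contrib = 112<<7 = 14336; acc -> 14393, shift -> 14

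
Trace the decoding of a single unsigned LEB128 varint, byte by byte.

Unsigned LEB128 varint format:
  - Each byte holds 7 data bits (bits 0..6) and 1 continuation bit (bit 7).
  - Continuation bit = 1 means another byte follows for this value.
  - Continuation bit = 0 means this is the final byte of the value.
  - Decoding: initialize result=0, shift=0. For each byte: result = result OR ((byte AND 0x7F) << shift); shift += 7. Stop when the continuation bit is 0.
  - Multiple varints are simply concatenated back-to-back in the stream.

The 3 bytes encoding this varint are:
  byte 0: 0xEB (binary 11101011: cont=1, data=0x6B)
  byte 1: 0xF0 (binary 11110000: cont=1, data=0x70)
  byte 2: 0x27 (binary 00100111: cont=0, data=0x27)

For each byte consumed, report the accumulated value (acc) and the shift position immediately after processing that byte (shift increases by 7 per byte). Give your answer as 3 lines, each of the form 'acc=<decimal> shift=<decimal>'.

byte 0=0xEB: payload=0x6B=107, contrib = 107<<0 = 107; acc -> 107, shift -> 7
byte 1=0xF0: payload=0x70=112, contrib = 112<<7 = 14336; acc -> 14443, shift -> 14
byte 2=0x27: payload=0x27=39, contrib = 39<<14 = 638976; acc -> 653419, shift -> 21

Answer: acc=107 shift=7
acc=14443 shift=14
acc=653419 shift=21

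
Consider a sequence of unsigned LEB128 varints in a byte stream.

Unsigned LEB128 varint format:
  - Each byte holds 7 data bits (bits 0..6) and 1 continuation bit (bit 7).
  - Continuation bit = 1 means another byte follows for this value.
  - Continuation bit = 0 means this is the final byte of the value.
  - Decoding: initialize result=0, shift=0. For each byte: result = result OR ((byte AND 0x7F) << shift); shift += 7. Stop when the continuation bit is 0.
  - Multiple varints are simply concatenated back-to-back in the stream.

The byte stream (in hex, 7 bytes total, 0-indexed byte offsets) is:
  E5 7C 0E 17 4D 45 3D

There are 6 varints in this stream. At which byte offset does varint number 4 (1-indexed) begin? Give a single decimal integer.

  byte[0]=0xE5 cont=1 payload=0x65=101: acc |= 101<<0 -> acc=101 shift=7
  byte[1]=0x7C cont=0 payload=0x7C=124: acc |= 124<<7 -> acc=15973 shift=14 [end]
Varint 1: bytes[0:2] = E5 7C -> value 15973 (2 byte(s))
  byte[2]=0x0E cont=0 payload=0x0E=14: acc |= 14<<0 -> acc=14 shift=7 [end]
Varint 2: bytes[2:3] = 0E -> value 14 (1 byte(s))
  byte[3]=0x17 cont=0 payload=0x17=23: acc |= 23<<0 -> acc=23 shift=7 [end]
Varint 3: bytes[3:4] = 17 -> value 23 (1 byte(s))
  byte[4]=0x4D cont=0 payload=0x4D=77: acc |= 77<<0 -> acc=77 shift=7 [end]
Varint 4: bytes[4:5] = 4D -> value 77 (1 byte(s))
  byte[5]=0x45 cont=0 payload=0x45=69: acc |= 69<<0 -> acc=69 shift=7 [end]
Varint 5: bytes[5:6] = 45 -> value 69 (1 byte(s))
  byte[6]=0x3D cont=0 payload=0x3D=61: acc |= 61<<0 -> acc=61 shift=7 [end]
Varint 6: bytes[6:7] = 3D -> value 61 (1 byte(s))

Answer: 4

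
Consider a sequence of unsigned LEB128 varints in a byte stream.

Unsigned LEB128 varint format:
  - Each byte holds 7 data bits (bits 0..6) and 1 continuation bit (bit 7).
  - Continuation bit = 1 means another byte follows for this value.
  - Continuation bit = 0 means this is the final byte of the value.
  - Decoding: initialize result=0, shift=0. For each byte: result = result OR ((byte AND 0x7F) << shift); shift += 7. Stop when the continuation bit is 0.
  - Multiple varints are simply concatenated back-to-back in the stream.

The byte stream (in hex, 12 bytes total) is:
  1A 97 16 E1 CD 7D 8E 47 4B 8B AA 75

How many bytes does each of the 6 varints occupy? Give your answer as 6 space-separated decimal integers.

Answer: 1 2 3 2 1 3

Derivation:
  byte[0]=0x1A cont=0 payload=0x1A=26: acc |= 26<<0 -> acc=26 shift=7 [end]
Varint 1: bytes[0:1] = 1A -> value 26 (1 byte(s))
  byte[1]=0x97 cont=1 payload=0x17=23: acc |= 23<<0 -> acc=23 shift=7
  byte[2]=0x16 cont=0 payload=0x16=22: acc |= 22<<7 -> acc=2839 shift=14 [end]
Varint 2: bytes[1:3] = 97 16 -> value 2839 (2 byte(s))
  byte[3]=0xE1 cont=1 payload=0x61=97: acc |= 97<<0 -> acc=97 shift=7
  byte[4]=0xCD cont=1 payload=0x4D=77: acc |= 77<<7 -> acc=9953 shift=14
  byte[5]=0x7D cont=0 payload=0x7D=125: acc |= 125<<14 -> acc=2057953 shift=21 [end]
Varint 3: bytes[3:6] = E1 CD 7D -> value 2057953 (3 byte(s))
  byte[6]=0x8E cont=1 payload=0x0E=14: acc |= 14<<0 -> acc=14 shift=7
  byte[7]=0x47 cont=0 payload=0x47=71: acc |= 71<<7 -> acc=9102 shift=14 [end]
Varint 4: bytes[6:8] = 8E 47 -> value 9102 (2 byte(s))
  byte[8]=0x4B cont=0 payload=0x4B=75: acc |= 75<<0 -> acc=75 shift=7 [end]
Varint 5: bytes[8:9] = 4B -> value 75 (1 byte(s))
  byte[9]=0x8B cont=1 payload=0x0B=11: acc |= 11<<0 -> acc=11 shift=7
  byte[10]=0xAA cont=1 payload=0x2A=42: acc |= 42<<7 -> acc=5387 shift=14
  byte[11]=0x75 cont=0 payload=0x75=117: acc |= 117<<14 -> acc=1922315 shift=21 [end]
Varint 6: bytes[9:12] = 8B AA 75 -> value 1922315 (3 byte(s))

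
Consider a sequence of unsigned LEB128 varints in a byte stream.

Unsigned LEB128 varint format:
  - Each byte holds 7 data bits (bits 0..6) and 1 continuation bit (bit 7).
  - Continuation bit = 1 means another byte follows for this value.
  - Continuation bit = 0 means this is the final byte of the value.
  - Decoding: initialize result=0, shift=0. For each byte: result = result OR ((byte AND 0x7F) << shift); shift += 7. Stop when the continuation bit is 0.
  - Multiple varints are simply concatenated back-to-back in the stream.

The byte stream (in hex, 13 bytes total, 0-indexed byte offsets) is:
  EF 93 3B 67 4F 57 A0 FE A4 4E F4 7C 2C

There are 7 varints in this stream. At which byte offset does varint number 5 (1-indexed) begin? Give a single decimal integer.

  byte[0]=0xEF cont=1 payload=0x6F=111: acc |= 111<<0 -> acc=111 shift=7
  byte[1]=0x93 cont=1 payload=0x13=19: acc |= 19<<7 -> acc=2543 shift=14
  byte[2]=0x3B cont=0 payload=0x3B=59: acc |= 59<<14 -> acc=969199 shift=21 [end]
Varint 1: bytes[0:3] = EF 93 3B -> value 969199 (3 byte(s))
  byte[3]=0x67 cont=0 payload=0x67=103: acc |= 103<<0 -> acc=103 shift=7 [end]
Varint 2: bytes[3:4] = 67 -> value 103 (1 byte(s))
  byte[4]=0x4F cont=0 payload=0x4F=79: acc |= 79<<0 -> acc=79 shift=7 [end]
Varint 3: bytes[4:5] = 4F -> value 79 (1 byte(s))
  byte[5]=0x57 cont=0 payload=0x57=87: acc |= 87<<0 -> acc=87 shift=7 [end]
Varint 4: bytes[5:6] = 57 -> value 87 (1 byte(s))
  byte[6]=0xA0 cont=1 payload=0x20=32: acc |= 32<<0 -> acc=32 shift=7
  byte[7]=0xFE cont=1 payload=0x7E=126: acc |= 126<<7 -> acc=16160 shift=14
  byte[8]=0xA4 cont=1 payload=0x24=36: acc |= 36<<14 -> acc=605984 shift=21
  byte[9]=0x4E cont=0 payload=0x4E=78: acc |= 78<<21 -> acc=164183840 shift=28 [end]
Varint 5: bytes[6:10] = A0 FE A4 4E -> value 164183840 (4 byte(s))
  byte[10]=0xF4 cont=1 payload=0x74=116: acc |= 116<<0 -> acc=116 shift=7
  byte[11]=0x7C cont=0 payload=0x7C=124: acc |= 124<<7 -> acc=15988 shift=14 [end]
Varint 6: bytes[10:12] = F4 7C -> value 15988 (2 byte(s))
  byte[12]=0x2C cont=0 payload=0x2C=44: acc |= 44<<0 -> acc=44 shift=7 [end]
Varint 7: bytes[12:13] = 2C -> value 44 (1 byte(s))

Answer: 6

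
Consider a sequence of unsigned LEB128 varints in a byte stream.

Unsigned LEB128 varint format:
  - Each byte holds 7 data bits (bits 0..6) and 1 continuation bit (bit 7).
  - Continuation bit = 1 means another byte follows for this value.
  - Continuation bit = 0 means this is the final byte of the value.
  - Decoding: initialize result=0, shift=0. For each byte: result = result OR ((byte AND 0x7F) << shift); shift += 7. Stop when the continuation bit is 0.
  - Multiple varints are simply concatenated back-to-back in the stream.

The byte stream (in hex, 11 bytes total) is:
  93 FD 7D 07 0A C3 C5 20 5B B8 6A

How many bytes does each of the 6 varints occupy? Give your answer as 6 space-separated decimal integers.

  byte[0]=0x93 cont=1 payload=0x13=19: acc |= 19<<0 -> acc=19 shift=7
  byte[1]=0xFD cont=1 payload=0x7D=125: acc |= 125<<7 -> acc=16019 shift=14
  byte[2]=0x7D cont=0 payload=0x7D=125: acc |= 125<<14 -> acc=2064019 shift=21 [end]
Varint 1: bytes[0:3] = 93 FD 7D -> value 2064019 (3 byte(s))
  byte[3]=0x07 cont=0 payload=0x07=7: acc |= 7<<0 -> acc=7 shift=7 [end]
Varint 2: bytes[3:4] = 07 -> value 7 (1 byte(s))
  byte[4]=0x0A cont=0 payload=0x0A=10: acc |= 10<<0 -> acc=10 shift=7 [end]
Varint 3: bytes[4:5] = 0A -> value 10 (1 byte(s))
  byte[5]=0xC3 cont=1 payload=0x43=67: acc |= 67<<0 -> acc=67 shift=7
  byte[6]=0xC5 cont=1 payload=0x45=69: acc |= 69<<7 -> acc=8899 shift=14
  byte[7]=0x20 cont=0 payload=0x20=32: acc |= 32<<14 -> acc=533187 shift=21 [end]
Varint 4: bytes[5:8] = C3 C5 20 -> value 533187 (3 byte(s))
  byte[8]=0x5B cont=0 payload=0x5B=91: acc |= 91<<0 -> acc=91 shift=7 [end]
Varint 5: bytes[8:9] = 5B -> value 91 (1 byte(s))
  byte[9]=0xB8 cont=1 payload=0x38=56: acc |= 56<<0 -> acc=56 shift=7
  byte[10]=0x6A cont=0 payload=0x6A=106: acc |= 106<<7 -> acc=13624 shift=14 [end]
Varint 6: bytes[9:11] = B8 6A -> value 13624 (2 byte(s))

Answer: 3 1 1 3 1 2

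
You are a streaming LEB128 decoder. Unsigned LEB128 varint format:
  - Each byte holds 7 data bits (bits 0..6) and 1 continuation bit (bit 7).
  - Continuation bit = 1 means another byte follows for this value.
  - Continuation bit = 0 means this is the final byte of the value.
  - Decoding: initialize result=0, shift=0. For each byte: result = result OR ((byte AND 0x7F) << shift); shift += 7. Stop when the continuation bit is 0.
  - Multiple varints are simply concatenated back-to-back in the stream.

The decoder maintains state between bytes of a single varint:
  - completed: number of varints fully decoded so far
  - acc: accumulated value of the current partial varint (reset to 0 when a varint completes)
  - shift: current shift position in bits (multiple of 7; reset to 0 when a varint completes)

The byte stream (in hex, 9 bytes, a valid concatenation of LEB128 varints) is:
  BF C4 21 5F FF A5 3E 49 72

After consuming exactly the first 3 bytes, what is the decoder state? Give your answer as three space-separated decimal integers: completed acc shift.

byte[0]=0xBF cont=1 payload=0x3F: acc |= 63<<0 -> completed=0 acc=63 shift=7
byte[1]=0xC4 cont=1 payload=0x44: acc |= 68<<7 -> completed=0 acc=8767 shift=14
byte[2]=0x21 cont=0 payload=0x21: varint #1 complete (value=549439); reset -> completed=1 acc=0 shift=0

Answer: 1 0 0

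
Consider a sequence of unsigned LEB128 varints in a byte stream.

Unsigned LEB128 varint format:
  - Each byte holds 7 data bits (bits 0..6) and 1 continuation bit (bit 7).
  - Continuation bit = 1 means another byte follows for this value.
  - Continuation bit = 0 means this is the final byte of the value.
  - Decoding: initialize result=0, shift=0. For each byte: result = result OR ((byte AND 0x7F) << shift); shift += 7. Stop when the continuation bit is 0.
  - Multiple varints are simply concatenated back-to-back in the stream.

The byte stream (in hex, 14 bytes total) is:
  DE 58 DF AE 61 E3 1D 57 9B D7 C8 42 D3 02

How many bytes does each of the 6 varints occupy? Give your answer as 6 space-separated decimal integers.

  byte[0]=0xDE cont=1 payload=0x5E=94: acc |= 94<<0 -> acc=94 shift=7
  byte[1]=0x58 cont=0 payload=0x58=88: acc |= 88<<7 -> acc=11358 shift=14 [end]
Varint 1: bytes[0:2] = DE 58 -> value 11358 (2 byte(s))
  byte[2]=0xDF cont=1 payload=0x5F=95: acc |= 95<<0 -> acc=95 shift=7
  byte[3]=0xAE cont=1 payload=0x2E=46: acc |= 46<<7 -> acc=5983 shift=14
  byte[4]=0x61 cont=0 payload=0x61=97: acc |= 97<<14 -> acc=1595231 shift=21 [end]
Varint 2: bytes[2:5] = DF AE 61 -> value 1595231 (3 byte(s))
  byte[5]=0xE3 cont=1 payload=0x63=99: acc |= 99<<0 -> acc=99 shift=7
  byte[6]=0x1D cont=0 payload=0x1D=29: acc |= 29<<7 -> acc=3811 shift=14 [end]
Varint 3: bytes[5:7] = E3 1D -> value 3811 (2 byte(s))
  byte[7]=0x57 cont=0 payload=0x57=87: acc |= 87<<0 -> acc=87 shift=7 [end]
Varint 4: bytes[7:8] = 57 -> value 87 (1 byte(s))
  byte[8]=0x9B cont=1 payload=0x1B=27: acc |= 27<<0 -> acc=27 shift=7
  byte[9]=0xD7 cont=1 payload=0x57=87: acc |= 87<<7 -> acc=11163 shift=14
  byte[10]=0xC8 cont=1 payload=0x48=72: acc |= 72<<14 -> acc=1190811 shift=21
  byte[11]=0x42 cont=0 payload=0x42=66: acc |= 66<<21 -> acc=139602843 shift=28 [end]
Varint 5: bytes[8:12] = 9B D7 C8 42 -> value 139602843 (4 byte(s))
  byte[12]=0xD3 cont=1 payload=0x53=83: acc |= 83<<0 -> acc=83 shift=7
  byte[13]=0x02 cont=0 payload=0x02=2: acc |= 2<<7 -> acc=339 shift=14 [end]
Varint 6: bytes[12:14] = D3 02 -> value 339 (2 byte(s))

Answer: 2 3 2 1 4 2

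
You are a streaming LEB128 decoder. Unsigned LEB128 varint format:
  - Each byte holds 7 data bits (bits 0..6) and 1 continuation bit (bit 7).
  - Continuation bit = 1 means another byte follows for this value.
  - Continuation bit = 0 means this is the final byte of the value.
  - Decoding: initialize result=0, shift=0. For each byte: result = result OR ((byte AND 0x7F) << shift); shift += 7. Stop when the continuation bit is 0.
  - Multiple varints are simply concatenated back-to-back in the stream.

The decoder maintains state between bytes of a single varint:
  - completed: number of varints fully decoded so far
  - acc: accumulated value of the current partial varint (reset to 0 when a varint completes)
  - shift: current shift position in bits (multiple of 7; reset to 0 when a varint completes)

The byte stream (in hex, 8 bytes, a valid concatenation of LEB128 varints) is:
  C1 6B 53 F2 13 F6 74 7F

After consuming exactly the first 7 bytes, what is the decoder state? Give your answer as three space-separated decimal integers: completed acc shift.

byte[0]=0xC1 cont=1 payload=0x41: acc |= 65<<0 -> completed=0 acc=65 shift=7
byte[1]=0x6B cont=0 payload=0x6B: varint #1 complete (value=13761); reset -> completed=1 acc=0 shift=0
byte[2]=0x53 cont=0 payload=0x53: varint #2 complete (value=83); reset -> completed=2 acc=0 shift=0
byte[3]=0xF2 cont=1 payload=0x72: acc |= 114<<0 -> completed=2 acc=114 shift=7
byte[4]=0x13 cont=0 payload=0x13: varint #3 complete (value=2546); reset -> completed=3 acc=0 shift=0
byte[5]=0xF6 cont=1 payload=0x76: acc |= 118<<0 -> completed=3 acc=118 shift=7
byte[6]=0x74 cont=0 payload=0x74: varint #4 complete (value=14966); reset -> completed=4 acc=0 shift=0

Answer: 4 0 0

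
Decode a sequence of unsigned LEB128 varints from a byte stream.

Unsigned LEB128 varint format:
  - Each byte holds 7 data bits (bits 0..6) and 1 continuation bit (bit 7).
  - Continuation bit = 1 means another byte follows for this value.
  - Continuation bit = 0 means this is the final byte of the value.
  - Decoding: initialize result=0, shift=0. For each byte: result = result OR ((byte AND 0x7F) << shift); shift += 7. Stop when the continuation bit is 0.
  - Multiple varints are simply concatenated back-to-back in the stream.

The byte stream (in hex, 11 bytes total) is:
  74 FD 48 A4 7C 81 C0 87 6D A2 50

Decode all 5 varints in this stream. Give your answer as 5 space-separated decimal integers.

Answer: 116 9341 15908 228712449 10274

Derivation:
  byte[0]=0x74 cont=0 payload=0x74=116: acc |= 116<<0 -> acc=116 shift=7 [end]
Varint 1: bytes[0:1] = 74 -> value 116 (1 byte(s))
  byte[1]=0xFD cont=1 payload=0x7D=125: acc |= 125<<0 -> acc=125 shift=7
  byte[2]=0x48 cont=0 payload=0x48=72: acc |= 72<<7 -> acc=9341 shift=14 [end]
Varint 2: bytes[1:3] = FD 48 -> value 9341 (2 byte(s))
  byte[3]=0xA4 cont=1 payload=0x24=36: acc |= 36<<0 -> acc=36 shift=7
  byte[4]=0x7C cont=0 payload=0x7C=124: acc |= 124<<7 -> acc=15908 shift=14 [end]
Varint 3: bytes[3:5] = A4 7C -> value 15908 (2 byte(s))
  byte[5]=0x81 cont=1 payload=0x01=1: acc |= 1<<0 -> acc=1 shift=7
  byte[6]=0xC0 cont=1 payload=0x40=64: acc |= 64<<7 -> acc=8193 shift=14
  byte[7]=0x87 cont=1 payload=0x07=7: acc |= 7<<14 -> acc=122881 shift=21
  byte[8]=0x6D cont=0 payload=0x6D=109: acc |= 109<<21 -> acc=228712449 shift=28 [end]
Varint 4: bytes[5:9] = 81 C0 87 6D -> value 228712449 (4 byte(s))
  byte[9]=0xA2 cont=1 payload=0x22=34: acc |= 34<<0 -> acc=34 shift=7
  byte[10]=0x50 cont=0 payload=0x50=80: acc |= 80<<7 -> acc=10274 shift=14 [end]
Varint 5: bytes[9:11] = A2 50 -> value 10274 (2 byte(s))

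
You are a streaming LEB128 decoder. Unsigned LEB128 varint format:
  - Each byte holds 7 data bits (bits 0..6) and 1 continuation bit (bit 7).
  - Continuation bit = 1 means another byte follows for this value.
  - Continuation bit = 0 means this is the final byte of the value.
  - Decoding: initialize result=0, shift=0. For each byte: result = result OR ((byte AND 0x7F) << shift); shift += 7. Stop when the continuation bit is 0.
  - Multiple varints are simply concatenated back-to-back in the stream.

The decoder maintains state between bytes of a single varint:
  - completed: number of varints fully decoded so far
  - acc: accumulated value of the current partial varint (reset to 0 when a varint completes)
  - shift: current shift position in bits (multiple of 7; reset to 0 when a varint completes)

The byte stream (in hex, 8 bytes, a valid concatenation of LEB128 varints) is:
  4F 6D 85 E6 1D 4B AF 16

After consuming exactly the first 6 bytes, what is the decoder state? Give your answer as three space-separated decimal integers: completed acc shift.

Answer: 4 0 0

Derivation:
byte[0]=0x4F cont=0 payload=0x4F: varint #1 complete (value=79); reset -> completed=1 acc=0 shift=0
byte[1]=0x6D cont=0 payload=0x6D: varint #2 complete (value=109); reset -> completed=2 acc=0 shift=0
byte[2]=0x85 cont=1 payload=0x05: acc |= 5<<0 -> completed=2 acc=5 shift=7
byte[3]=0xE6 cont=1 payload=0x66: acc |= 102<<7 -> completed=2 acc=13061 shift=14
byte[4]=0x1D cont=0 payload=0x1D: varint #3 complete (value=488197); reset -> completed=3 acc=0 shift=0
byte[5]=0x4B cont=0 payload=0x4B: varint #4 complete (value=75); reset -> completed=4 acc=0 shift=0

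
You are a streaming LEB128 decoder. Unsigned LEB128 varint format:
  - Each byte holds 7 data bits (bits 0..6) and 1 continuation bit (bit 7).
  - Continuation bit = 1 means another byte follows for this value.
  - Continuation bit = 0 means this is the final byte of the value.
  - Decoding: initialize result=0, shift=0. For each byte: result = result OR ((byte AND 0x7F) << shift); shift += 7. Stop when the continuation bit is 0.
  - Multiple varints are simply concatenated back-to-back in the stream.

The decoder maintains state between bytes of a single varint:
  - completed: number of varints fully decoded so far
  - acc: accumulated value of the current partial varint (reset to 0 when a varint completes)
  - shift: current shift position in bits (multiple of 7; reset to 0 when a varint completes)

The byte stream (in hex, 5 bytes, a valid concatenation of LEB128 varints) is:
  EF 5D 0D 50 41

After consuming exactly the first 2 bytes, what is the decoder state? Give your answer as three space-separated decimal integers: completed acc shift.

Answer: 1 0 0

Derivation:
byte[0]=0xEF cont=1 payload=0x6F: acc |= 111<<0 -> completed=0 acc=111 shift=7
byte[1]=0x5D cont=0 payload=0x5D: varint #1 complete (value=12015); reset -> completed=1 acc=0 shift=0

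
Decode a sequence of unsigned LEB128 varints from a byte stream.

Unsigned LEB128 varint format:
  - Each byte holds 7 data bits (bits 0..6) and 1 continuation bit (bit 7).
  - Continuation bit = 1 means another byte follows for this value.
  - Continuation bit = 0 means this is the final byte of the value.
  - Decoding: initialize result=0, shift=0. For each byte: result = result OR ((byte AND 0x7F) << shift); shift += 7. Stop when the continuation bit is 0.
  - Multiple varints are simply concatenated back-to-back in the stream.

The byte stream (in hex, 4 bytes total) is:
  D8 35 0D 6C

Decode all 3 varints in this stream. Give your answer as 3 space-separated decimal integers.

Answer: 6872 13 108

Derivation:
  byte[0]=0xD8 cont=1 payload=0x58=88: acc |= 88<<0 -> acc=88 shift=7
  byte[1]=0x35 cont=0 payload=0x35=53: acc |= 53<<7 -> acc=6872 shift=14 [end]
Varint 1: bytes[0:2] = D8 35 -> value 6872 (2 byte(s))
  byte[2]=0x0D cont=0 payload=0x0D=13: acc |= 13<<0 -> acc=13 shift=7 [end]
Varint 2: bytes[2:3] = 0D -> value 13 (1 byte(s))
  byte[3]=0x6C cont=0 payload=0x6C=108: acc |= 108<<0 -> acc=108 shift=7 [end]
Varint 3: bytes[3:4] = 6C -> value 108 (1 byte(s))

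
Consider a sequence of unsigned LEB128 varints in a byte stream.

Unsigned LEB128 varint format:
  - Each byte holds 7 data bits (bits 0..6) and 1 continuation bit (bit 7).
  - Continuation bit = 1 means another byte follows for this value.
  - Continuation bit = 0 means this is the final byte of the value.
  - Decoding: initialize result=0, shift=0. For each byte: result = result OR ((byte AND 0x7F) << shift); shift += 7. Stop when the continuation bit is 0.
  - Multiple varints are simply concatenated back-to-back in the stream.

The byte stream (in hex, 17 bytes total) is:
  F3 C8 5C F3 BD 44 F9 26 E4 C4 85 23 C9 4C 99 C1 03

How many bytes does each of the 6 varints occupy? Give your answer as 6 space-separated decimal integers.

Answer: 3 3 2 4 2 3

Derivation:
  byte[0]=0xF3 cont=1 payload=0x73=115: acc |= 115<<0 -> acc=115 shift=7
  byte[1]=0xC8 cont=1 payload=0x48=72: acc |= 72<<7 -> acc=9331 shift=14
  byte[2]=0x5C cont=0 payload=0x5C=92: acc |= 92<<14 -> acc=1516659 shift=21 [end]
Varint 1: bytes[0:3] = F3 C8 5C -> value 1516659 (3 byte(s))
  byte[3]=0xF3 cont=1 payload=0x73=115: acc |= 115<<0 -> acc=115 shift=7
  byte[4]=0xBD cont=1 payload=0x3D=61: acc |= 61<<7 -> acc=7923 shift=14
  byte[5]=0x44 cont=0 payload=0x44=68: acc |= 68<<14 -> acc=1122035 shift=21 [end]
Varint 2: bytes[3:6] = F3 BD 44 -> value 1122035 (3 byte(s))
  byte[6]=0xF9 cont=1 payload=0x79=121: acc |= 121<<0 -> acc=121 shift=7
  byte[7]=0x26 cont=0 payload=0x26=38: acc |= 38<<7 -> acc=4985 shift=14 [end]
Varint 3: bytes[6:8] = F9 26 -> value 4985 (2 byte(s))
  byte[8]=0xE4 cont=1 payload=0x64=100: acc |= 100<<0 -> acc=100 shift=7
  byte[9]=0xC4 cont=1 payload=0x44=68: acc |= 68<<7 -> acc=8804 shift=14
  byte[10]=0x85 cont=1 payload=0x05=5: acc |= 5<<14 -> acc=90724 shift=21
  byte[11]=0x23 cont=0 payload=0x23=35: acc |= 35<<21 -> acc=73491044 shift=28 [end]
Varint 4: bytes[8:12] = E4 C4 85 23 -> value 73491044 (4 byte(s))
  byte[12]=0xC9 cont=1 payload=0x49=73: acc |= 73<<0 -> acc=73 shift=7
  byte[13]=0x4C cont=0 payload=0x4C=76: acc |= 76<<7 -> acc=9801 shift=14 [end]
Varint 5: bytes[12:14] = C9 4C -> value 9801 (2 byte(s))
  byte[14]=0x99 cont=1 payload=0x19=25: acc |= 25<<0 -> acc=25 shift=7
  byte[15]=0xC1 cont=1 payload=0x41=65: acc |= 65<<7 -> acc=8345 shift=14
  byte[16]=0x03 cont=0 payload=0x03=3: acc |= 3<<14 -> acc=57497 shift=21 [end]
Varint 6: bytes[14:17] = 99 C1 03 -> value 57497 (3 byte(s))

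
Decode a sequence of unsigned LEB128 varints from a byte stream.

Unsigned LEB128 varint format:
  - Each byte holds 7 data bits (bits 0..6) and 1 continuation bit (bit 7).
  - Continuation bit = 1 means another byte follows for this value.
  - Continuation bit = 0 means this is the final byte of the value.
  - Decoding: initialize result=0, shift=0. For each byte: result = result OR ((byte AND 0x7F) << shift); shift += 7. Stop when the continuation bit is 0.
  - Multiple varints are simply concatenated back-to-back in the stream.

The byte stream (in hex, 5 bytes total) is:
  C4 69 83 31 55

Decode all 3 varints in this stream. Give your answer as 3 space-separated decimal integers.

  byte[0]=0xC4 cont=1 payload=0x44=68: acc |= 68<<0 -> acc=68 shift=7
  byte[1]=0x69 cont=0 payload=0x69=105: acc |= 105<<7 -> acc=13508 shift=14 [end]
Varint 1: bytes[0:2] = C4 69 -> value 13508 (2 byte(s))
  byte[2]=0x83 cont=1 payload=0x03=3: acc |= 3<<0 -> acc=3 shift=7
  byte[3]=0x31 cont=0 payload=0x31=49: acc |= 49<<7 -> acc=6275 shift=14 [end]
Varint 2: bytes[2:4] = 83 31 -> value 6275 (2 byte(s))
  byte[4]=0x55 cont=0 payload=0x55=85: acc |= 85<<0 -> acc=85 shift=7 [end]
Varint 3: bytes[4:5] = 55 -> value 85 (1 byte(s))

Answer: 13508 6275 85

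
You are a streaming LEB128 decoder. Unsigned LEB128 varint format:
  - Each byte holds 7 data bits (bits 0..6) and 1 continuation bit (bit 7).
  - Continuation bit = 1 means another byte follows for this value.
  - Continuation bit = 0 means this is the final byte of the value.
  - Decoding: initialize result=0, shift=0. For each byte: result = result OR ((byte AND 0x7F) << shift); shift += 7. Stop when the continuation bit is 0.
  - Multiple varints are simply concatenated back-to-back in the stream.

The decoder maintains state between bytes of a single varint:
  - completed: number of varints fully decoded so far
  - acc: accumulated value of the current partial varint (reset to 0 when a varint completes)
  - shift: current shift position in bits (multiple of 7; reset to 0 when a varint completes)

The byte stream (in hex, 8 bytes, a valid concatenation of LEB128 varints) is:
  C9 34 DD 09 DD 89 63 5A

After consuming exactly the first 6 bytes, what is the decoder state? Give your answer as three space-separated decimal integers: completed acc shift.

Answer: 2 1245 14

Derivation:
byte[0]=0xC9 cont=1 payload=0x49: acc |= 73<<0 -> completed=0 acc=73 shift=7
byte[1]=0x34 cont=0 payload=0x34: varint #1 complete (value=6729); reset -> completed=1 acc=0 shift=0
byte[2]=0xDD cont=1 payload=0x5D: acc |= 93<<0 -> completed=1 acc=93 shift=7
byte[3]=0x09 cont=0 payload=0x09: varint #2 complete (value=1245); reset -> completed=2 acc=0 shift=0
byte[4]=0xDD cont=1 payload=0x5D: acc |= 93<<0 -> completed=2 acc=93 shift=7
byte[5]=0x89 cont=1 payload=0x09: acc |= 9<<7 -> completed=2 acc=1245 shift=14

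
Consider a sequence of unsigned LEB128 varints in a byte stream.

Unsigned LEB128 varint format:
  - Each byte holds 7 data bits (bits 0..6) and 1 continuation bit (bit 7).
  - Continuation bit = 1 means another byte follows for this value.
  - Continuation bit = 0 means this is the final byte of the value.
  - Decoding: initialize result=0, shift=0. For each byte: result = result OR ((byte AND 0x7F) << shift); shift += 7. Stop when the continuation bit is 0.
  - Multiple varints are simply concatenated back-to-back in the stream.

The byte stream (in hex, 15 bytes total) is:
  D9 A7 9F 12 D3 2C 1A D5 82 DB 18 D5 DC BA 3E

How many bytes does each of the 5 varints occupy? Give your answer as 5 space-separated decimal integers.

  byte[0]=0xD9 cont=1 payload=0x59=89: acc |= 89<<0 -> acc=89 shift=7
  byte[1]=0xA7 cont=1 payload=0x27=39: acc |= 39<<7 -> acc=5081 shift=14
  byte[2]=0x9F cont=1 payload=0x1F=31: acc |= 31<<14 -> acc=512985 shift=21
  byte[3]=0x12 cont=0 payload=0x12=18: acc |= 18<<21 -> acc=38261721 shift=28 [end]
Varint 1: bytes[0:4] = D9 A7 9F 12 -> value 38261721 (4 byte(s))
  byte[4]=0xD3 cont=1 payload=0x53=83: acc |= 83<<0 -> acc=83 shift=7
  byte[5]=0x2C cont=0 payload=0x2C=44: acc |= 44<<7 -> acc=5715 shift=14 [end]
Varint 2: bytes[4:6] = D3 2C -> value 5715 (2 byte(s))
  byte[6]=0x1A cont=0 payload=0x1A=26: acc |= 26<<0 -> acc=26 shift=7 [end]
Varint 3: bytes[6:7] = 1A -> value 26 (1 byte(s))
  byte[7]=0xD5 cont=1 payload=0x55=85: acc |= 85<<0 -> acc=85 shift=7
  byte[8]=0x82 cont=1 payload=0x02=2: acc |= 2<<7 -> acc=341 shift=14
  byte[9]=0xDB cont=1 payload=0x5B=91: acc |= 91<<14 -> acc=1491285 shift=21
  byte[10]=0x18 cont=0 payload=0x18=24: acc |= 24<<21 -> acc=51822933 shift=28 [end]
Varint 4: bytes[7:11] = D5 82 DB 18 -> value 51822933 (4 byte(s))
  byte[11]=0xD5 cont=1 payload=0x55=85: acc |= 85<<0 -> acc=85 shift=7
  byte[12]=0xDC cont=1 payload=0x5C=92: acc |= 92<<7 -> acc=11861 shift=14
  byte[13]=0xBA cont=1 payload=0x3A=58: acc |= 58<<14 -> acc=962133 shift=21
  byte[14]=0x3E cont=0 payload=0x3E=62: acc |= 62<<21 -> acc=130985557 shift=28 [end]
Varint 5: bytes[11:15] = D5 DC BA 3E -> value 130985557 (4 byte(s))

Answer: 4 2 1 4 4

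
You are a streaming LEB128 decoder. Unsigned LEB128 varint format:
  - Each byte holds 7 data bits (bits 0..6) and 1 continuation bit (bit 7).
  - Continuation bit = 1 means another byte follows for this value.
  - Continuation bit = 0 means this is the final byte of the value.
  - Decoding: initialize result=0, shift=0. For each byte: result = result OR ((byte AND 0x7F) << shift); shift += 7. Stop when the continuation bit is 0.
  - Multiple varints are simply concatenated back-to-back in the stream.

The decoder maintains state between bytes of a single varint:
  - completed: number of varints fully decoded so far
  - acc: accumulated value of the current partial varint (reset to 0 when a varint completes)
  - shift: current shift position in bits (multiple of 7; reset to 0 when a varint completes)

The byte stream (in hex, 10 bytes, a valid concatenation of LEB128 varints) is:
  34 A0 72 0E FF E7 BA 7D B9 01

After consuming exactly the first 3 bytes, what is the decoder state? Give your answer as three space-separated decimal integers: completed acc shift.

byte[0]=0x34 cont=0 payload=0x34: varint #1 complete (value=52); reset -> completed=1 acc=0 shift=0
byte[1]=0xA0 cont=1 payload=0x20: acc |= 32<<0 -> completed=1 acc=32 shift=7
byte[2]=0x72 cont=0 payload=0x72: varint #2 complete (value=14624); reset -> completed=2 acc=0 shift=0

Answer: 2 0 0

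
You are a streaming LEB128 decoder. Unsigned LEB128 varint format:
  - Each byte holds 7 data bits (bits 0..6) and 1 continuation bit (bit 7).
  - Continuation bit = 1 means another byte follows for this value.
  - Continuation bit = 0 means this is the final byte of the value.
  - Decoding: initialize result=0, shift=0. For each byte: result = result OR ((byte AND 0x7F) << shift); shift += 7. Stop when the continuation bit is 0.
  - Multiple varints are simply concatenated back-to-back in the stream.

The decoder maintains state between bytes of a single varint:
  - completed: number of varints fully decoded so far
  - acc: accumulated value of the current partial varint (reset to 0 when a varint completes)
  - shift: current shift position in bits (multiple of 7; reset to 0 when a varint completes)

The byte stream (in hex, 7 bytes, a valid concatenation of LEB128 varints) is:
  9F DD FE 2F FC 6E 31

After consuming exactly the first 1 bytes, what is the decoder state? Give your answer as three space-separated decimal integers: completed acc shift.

byte[0]=0x9F cont=1 payload=0x1F: acc |= 31<<0 -> completed=0 acc=31 shift=7

Answer: 0 31 7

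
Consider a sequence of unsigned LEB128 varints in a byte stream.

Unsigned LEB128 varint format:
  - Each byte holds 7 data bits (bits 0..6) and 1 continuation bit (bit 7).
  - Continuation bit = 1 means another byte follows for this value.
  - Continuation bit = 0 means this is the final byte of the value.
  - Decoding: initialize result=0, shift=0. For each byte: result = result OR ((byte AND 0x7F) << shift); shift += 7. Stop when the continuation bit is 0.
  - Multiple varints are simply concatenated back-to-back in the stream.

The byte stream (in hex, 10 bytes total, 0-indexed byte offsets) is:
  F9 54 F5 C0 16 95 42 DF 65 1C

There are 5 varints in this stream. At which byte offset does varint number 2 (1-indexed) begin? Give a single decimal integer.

Answer: 2

Derivation:
  byte[0]=0xF9 cont=1 payload=0x79=121: acc |= 121<<0 -> acc=121 shift=7
  byte[1]=0x54 cont=0 payload=0x54=84: acc |= 84<<7 -> acc=10873 shift=14 [end]
Varint 1: bytes[0:2] = F9 54 -> value 10873 (2 byte(s))
  byte[2]=0xF5 cont=1 payload=0x75=117: acc |= 117<<0 -> acc=117 shift=7
  byte[3]=0xC0 cont=1 payload=0x40=64: acc |= 64<<7 -> acc=8309 shift=14
  byte[4]=0x16 cont=0 payload=0x16=22: acc |= 22<<14 -> acc=368757 shift=21 [end]
Varint 2: bytes[2:5] = F5 C0 16 -> value 368757 (3 byte(s))
  byte[5]=0x95 cont=1 payload=0x15=21: acc |= 21<<0 -> acc=21 shift=7
  byte[6]=0x42 cont=0 payload=0x42=66: acc |= 66<<7 -> acc=8469 shift=14 [end]
Varint 3: bytes[5:7] = 95 42 -> value 8469 (2 byte(s))
  byte[7]=0xDF cont=1 payload=0x5F=95: acc |= 95<<0 -> acc=95 shift=7
  byte[8]=0x65 cont=0 payload=0x65=101: acc |= 101<<7 -> acc=13023 shift=14 [end]
Varint 4: bytes[7:9] = DF 65 -> value 13023 (2 byte(s))
  byte[9]=0x1C cont=0 payload=0x1C=28: acc |= 28<<0 -> acc=28 shift=7 [end]
Varint 5: bytes[9:10] = 1C -> value 28 (1 byte(s))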